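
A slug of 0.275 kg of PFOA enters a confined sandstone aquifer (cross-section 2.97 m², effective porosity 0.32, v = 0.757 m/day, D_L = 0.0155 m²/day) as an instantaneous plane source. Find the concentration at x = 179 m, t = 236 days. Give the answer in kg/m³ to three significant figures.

For an instantaneous plane source, C(x,t) = M/(n_e·A·√(4πDt)) · exp(−(x−vt)²/(4Dt)), with n_e·A the pore (flow) area.
Plume center vt = 0.757 × 236 = 178.652 m, so the well at 179 m is 0.348 m downgradient of the peak.
√(4πDt) = 6.780 m, giving peak height M/(n_e·A·√(4πDt)) = 0.275/(0.32 × 2.97 × 6.780) = 0.04268 kg/m³.
(x−vt)²/(4Dt) = (0.348)²/(4 × 0.0155 × 236) = 0.008277; exp(−0.008277) = 0.9918.
C = 0.04268 × 0.9918 = 0.0423 kg/m³.

0.0423 kg/m³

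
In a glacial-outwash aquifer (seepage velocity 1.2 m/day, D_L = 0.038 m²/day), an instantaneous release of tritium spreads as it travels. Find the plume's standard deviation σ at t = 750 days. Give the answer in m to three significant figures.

Dispersive spreading gives a Gaussian with σ² = 2Dt; advection only shifts the center.
σ = √(2 × 0.038 × 750) = 7.55 m.

7.55 m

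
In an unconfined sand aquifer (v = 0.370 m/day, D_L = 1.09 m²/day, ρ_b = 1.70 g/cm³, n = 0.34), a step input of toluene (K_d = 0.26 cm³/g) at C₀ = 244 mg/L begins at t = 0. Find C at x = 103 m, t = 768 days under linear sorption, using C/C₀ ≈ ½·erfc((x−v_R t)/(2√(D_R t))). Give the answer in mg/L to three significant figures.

190 mg/L

Retardation factor R = 1 + ρ_b·K_d/n = 1 + 1.70 × 0.26/0.34 = 2.300.
Sorption retards both mechanisms: v_R = v/R = 0.1609 m/day, D_R = D/R = 0.4739 m²/day.
v_R·t = 0.1609 × 768 = 123.5712 m; 2√(D_R t) = 38.16 m; argument = (103 − 123.5712)/38.16 = -0.5391.
C = C₀ × ½·erfc(-0.5391) = 244 × 0.7771 = 190 mg/L.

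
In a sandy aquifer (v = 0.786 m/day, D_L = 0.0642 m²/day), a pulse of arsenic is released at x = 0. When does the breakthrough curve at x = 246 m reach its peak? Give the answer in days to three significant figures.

313 days

For the 1D instantaneous-source solution, setting ∂C/∂t = 0 at fixed x gives v²t² + 2Dt − x² = 0, so t = (√(D² + v²x²) − D)/v².
√(D² + v²x²) = √(0.0642² + 0.786² × 246²) = 193.4; v² = 0.617796.
t = (193.4 − 0.0642)/0.617796 = 313 days (vs. the pure-advection estimate x/v = 313 d).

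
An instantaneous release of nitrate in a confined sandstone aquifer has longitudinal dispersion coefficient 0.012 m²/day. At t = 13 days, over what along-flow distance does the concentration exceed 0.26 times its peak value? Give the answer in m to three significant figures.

The plume is Gaussian with σ = √(2Dt) = √(2 × 0.012 × 13) = 0.5586 m.
C/C_peak = exp(−Δx²/(2σ²)) = 0.26 ⇒ Δx = σ·√(−2 ln 0.26) = 0.5586 × 1.641 = 0.9167 m.
Width = 2Δx = 1.83 m.

1.83 m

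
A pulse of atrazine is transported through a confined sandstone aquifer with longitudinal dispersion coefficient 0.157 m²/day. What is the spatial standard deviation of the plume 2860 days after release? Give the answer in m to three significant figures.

Dispersive spreading gives a Gaussian with σ² = 2Dt; advection only shifts the center.
σ = √(2 × 0.157 × 2860) = 30.0 m.

30.0 m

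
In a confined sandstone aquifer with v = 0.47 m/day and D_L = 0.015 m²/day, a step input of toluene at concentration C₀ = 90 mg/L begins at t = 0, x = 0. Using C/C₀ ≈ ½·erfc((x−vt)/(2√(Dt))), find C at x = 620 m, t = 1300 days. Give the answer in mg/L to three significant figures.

6.73 mg/L

For a continuous step input, C/C₀ ≈ ½·erfc((x−vt)/(2√(Dt))).
vt = 0.47 × 1300 = 611 m and 2√(Dt) = 2√(0.015 × 1300) = 8.832 m.
Argument (x−vt)/(2√(Dt)) = (620 − 611)/8.832 = 1.019; ½·erfc(1.019) = 0.07478.
C = 90 × 0.07478 = 6.73 mg/L.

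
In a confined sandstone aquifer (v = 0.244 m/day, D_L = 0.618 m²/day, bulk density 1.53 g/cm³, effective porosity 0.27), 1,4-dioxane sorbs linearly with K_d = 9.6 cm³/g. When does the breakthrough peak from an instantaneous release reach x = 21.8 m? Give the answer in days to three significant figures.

4410 days

Retardation factor R = 1 + ρ_b·K_d/n = 1 + 1.53 × 9.6/0.27 = 55.40.
Sorption retards both mechanisms: v_R = v/R = 0.004404 m/day, D_R = D/R = 0.01116 m²/day.
Peak time from v_R²t² + 2D_R t − x² = 0: t = (√(D_R² + v_R²x²) − D_R)/v_R².
√(D_R² + v_R²x²) = √(0.01116² + 0.004404² × 21.8²) = 0.09665; v_R² = 1.940e-05.
t = (0.09665 − 0.01116)/1.940e-05 = 4410 days.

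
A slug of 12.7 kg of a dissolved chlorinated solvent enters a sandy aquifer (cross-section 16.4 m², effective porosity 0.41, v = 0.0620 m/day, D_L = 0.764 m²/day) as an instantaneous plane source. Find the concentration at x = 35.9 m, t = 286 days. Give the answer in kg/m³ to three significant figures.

0.0247 kg/m³

For an instantaneous plane source, C(x,t) = M/(n_e·A·√(4πDt)) · exp(−(x−vt)²/(4Dt)), with n_e·A the pore (flow) area.
Plume center vt = 0.0620 × 286 = 17.732 m, so the well at 35.9 m is 18.168 m downgradient of the peak.
√(4πDt) = 52.40 m, giving peak height M/(n_e·A·√(4πDt)) = 12.7/(0.41 × 16.4 × 52.40) = 0.03604 kg/m³.
(x−vt)²/(4Dt) = (18.168)²/(4 × 0.764 × 286) = 0.3777; exp(−0.3777) = 0.6854.
C = 0.03604 × 0.6854 = 0.0247 kg/m³.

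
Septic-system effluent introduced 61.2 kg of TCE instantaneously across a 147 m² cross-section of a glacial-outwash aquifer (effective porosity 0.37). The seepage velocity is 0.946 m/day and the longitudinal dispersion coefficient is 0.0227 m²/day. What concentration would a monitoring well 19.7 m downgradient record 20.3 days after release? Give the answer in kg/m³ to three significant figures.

For an instantaneous plane source, C(x,t) = M/(n_e·A·√(4πDt)) · exp(−(x−vt)²/(4Dt)), with n_e·A the pore (flow) area.
Plume center vt = 0.946 × 20.3 = 19.2038 m, so the well at 19.7 m is 0.4962 m downgradient of the peak.
√(4πDt) = 2.406 m, giving peak height M/(n_e·A·√(4πDt)) = 61.2/(0.37 × 147 × 2.406) = 0.4677 kg/m³.
(x−vt)²/(4Dt) = (0.4962)²/(4 × 0.0227 × 20.3) = 0.1336; exp(−0.1336) = 0.8749.
C = 0.4677 × 0.8749 = 0.409 kg/m³.

0.409 kg/m³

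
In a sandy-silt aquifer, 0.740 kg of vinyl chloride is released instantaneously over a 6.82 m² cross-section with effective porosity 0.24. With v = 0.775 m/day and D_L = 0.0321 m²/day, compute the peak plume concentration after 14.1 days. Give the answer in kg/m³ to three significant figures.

The peak of an instantaneous 1D plume sits at x = vt; there the Gaussian factor is 1 and C_max = M/(n_e·A·√(4πDt)), where n_e·A is the pore area the mass is dissolved in.
√(4πDt) = √(4π × 0.0321 × 14.1) = 2.385 m, so C_max = 0.740/(0.24 × 6.82 × 2.385) = 0.190 kg/m³.

0.190 kg/m³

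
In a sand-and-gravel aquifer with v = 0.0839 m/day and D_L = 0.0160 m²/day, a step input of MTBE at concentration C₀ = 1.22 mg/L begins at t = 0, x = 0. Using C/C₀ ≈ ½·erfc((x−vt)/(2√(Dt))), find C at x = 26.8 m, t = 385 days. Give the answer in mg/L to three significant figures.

For a continuous step input, C/C₀ ≈ ½·erfc((x−vt)/(2√(Dt))).
vt = 0.0839 × 385 = 32.3015 m and 2√(Dt) = 2√(0.0160 × 385) = 4.964 m.
Argument (x−vt)/(2√(Dt)) = (26.8 − 32.3015)/4.964 = -1.108; ½·erfc(-1.108) = 0.9414.
C = 1.22 × 0.9414 = 1.15 mg/L.

1.15 mg/L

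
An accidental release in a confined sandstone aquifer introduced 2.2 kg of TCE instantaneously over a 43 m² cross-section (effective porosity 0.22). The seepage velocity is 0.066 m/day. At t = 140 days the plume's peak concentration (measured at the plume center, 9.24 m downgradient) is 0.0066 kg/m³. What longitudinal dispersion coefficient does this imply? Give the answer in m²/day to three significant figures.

0.706 m²/day

At the plume center C_max = M/(n_e·A·√(4πDt)), so D = M²/(4πt·(n_e·A·C_max)²).
n_e·A·C_max = 0.22 × 43 × 0.0066 = 0.06244 kg/m.
D = 2.2²/(4π × 140 × 0.06244²) = 0.706 m²/day.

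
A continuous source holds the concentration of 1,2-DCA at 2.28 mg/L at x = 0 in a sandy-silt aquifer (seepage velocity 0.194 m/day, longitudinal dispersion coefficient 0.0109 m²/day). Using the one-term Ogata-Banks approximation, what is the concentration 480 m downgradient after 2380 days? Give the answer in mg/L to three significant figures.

For a continuous step input, C/C₀ ≈ ½·erfc((x−vt)/(2√(Dt))).
vt = 0.194 × 2380 = 461.72 m and 2√(Dt) = 2√(0.0109 × 2380) = 10.19 m.
Argument (x−vt)/(2√(Dt)) = (480 − 461.72)/10.19 = 1.794; ½·erfc(1.794) = 0.005589.
C = 2.28 × 0.005589 = 0.0127 mg/L.

0.0127 mg/L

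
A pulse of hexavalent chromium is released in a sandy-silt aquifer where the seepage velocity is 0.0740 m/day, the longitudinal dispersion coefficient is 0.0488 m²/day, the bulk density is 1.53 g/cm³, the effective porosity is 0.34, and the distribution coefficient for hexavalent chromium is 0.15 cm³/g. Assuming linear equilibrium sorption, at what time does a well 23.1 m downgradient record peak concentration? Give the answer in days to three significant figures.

Retardation factor R = 1 + ρ_b·K_d/n = 1 + 1.53 × 0.15/0.34 = 1.675.
Sorption retards both mechanisms: v_R = v/R = 0.04418 m/day, D_R = D/R = 0.02913 m²/day.
Peak time from v_R²t² + 2D_R t − x² = 0: t = (√(D_R² + v_R²x²) − D_R)/v_R².
√(D_R² + v_R²x²) = √(0.02913² + 0.04418² × 23.1²) = 1.021; v_R² = 0.001952.
t = (1.021 − 0.02913)/0.001952 = 508 days.

508 days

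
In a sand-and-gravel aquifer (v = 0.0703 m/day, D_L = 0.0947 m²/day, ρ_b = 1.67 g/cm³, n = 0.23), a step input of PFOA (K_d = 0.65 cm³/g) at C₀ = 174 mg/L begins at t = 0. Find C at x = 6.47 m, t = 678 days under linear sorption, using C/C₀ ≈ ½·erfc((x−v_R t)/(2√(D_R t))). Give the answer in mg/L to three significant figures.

Retardation factor R = 1 + ρ_b·K_d/n = 1 + 1.67 × 0.65/0.23 = 5.720.
Sorption retards both mechanisms: v_R = v/R = 0.01229 m/day, D_R = D/R = 0.01656 m²/day.
v_R·t = 0.01229 × 678 = 8.33262 m; 2√(D_R t) = 6.702 m; argument = (6.47 − 8.33262)/6.702 = -0.2779.
C = C₀ × ½·erfc(-0.2779) = 174 × 0.6528 = 114 mg/L.

114 mg/L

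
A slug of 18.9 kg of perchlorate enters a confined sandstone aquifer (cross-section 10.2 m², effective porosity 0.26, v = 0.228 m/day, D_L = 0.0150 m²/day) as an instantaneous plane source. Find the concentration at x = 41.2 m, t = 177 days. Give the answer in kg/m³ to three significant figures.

For an instantaneous plane source, C(x,t) = M/(n_e·A·√(4πDt)) · exp(−(x−vt)²/(4Dt)), with n_e·A the pore (flow) area.
Plume center vt = 0.228 × 177 = 40.356 m, so the well at 41.2 m is 0.844 m downgradient of the peak.
√(4πDt) = 5.776 m, giving peak height M/(n_e·A·√(4πDt)) = 18.9/(0.26 × 10.2 × 5.776) = 1.234 kg/m³.
(x−vt)²/(4Dt) = (0.844)²/(4 × 0.0150 × 177) = 0.06707; exp(−0.06707) = 0.9351.
C = 1.234 × 0.9351 = 1.15 kg/m³.

1.15 kg/m³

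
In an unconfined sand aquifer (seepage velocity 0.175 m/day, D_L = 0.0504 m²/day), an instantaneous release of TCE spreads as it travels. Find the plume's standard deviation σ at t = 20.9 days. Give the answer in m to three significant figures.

1.45 m

Dispersive spreading gives a Gaussian with σ² = 2Dt; advection only shifts the center.
σ = √(2 × 0.0504 × 20.9) = 1.45 m.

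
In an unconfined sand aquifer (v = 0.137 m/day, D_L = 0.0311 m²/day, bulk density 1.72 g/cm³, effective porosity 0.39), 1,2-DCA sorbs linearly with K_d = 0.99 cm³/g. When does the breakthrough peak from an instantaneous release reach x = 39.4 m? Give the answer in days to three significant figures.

1530 days

Retardation factor R = 1 + ρ_b·K_d/n = 1 + 1.72 × 0.99/0.39 = 5.366.
Sorption retards both mechanisms: v_R = v/R = 0.02553 m/day, D_R = D/R = 0.005796 m²/day.
Peak time from v_R²t² + 2D_R t − x² = 0: t = (√(D_R² + v_R²x²) − D_R)/v_R².
√(D_R² + v_R²x²) = √(0.005796² + 0.02553² × 39.4²) = 1.006; v_R² = 0.0006518.
t = (1.006 − 0.005796)/0.0006518 = 1530 days.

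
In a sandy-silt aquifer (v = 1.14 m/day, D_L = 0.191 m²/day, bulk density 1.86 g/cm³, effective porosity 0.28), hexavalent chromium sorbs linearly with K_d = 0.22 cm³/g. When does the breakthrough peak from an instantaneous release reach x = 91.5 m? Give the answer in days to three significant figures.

Retardation factor R = 1 + ρ_b·K_d/n = 1 + 1.86 × 0.22/0.28 = 2.461.
Sorption retards both mechanisms: v_R = v/R = 0.4632 m/day, D_R = D/R = 0.07761 m²/day.
Peak time from v_R²t² + 2D_R t − x² = 0: t = (√(D_R² + v_R²x²) − D_R)/v_R².
√(D_R² + v_R²x²) = √(0.07761² + 0.4632² × 91.5²) = 42.38; v_R² = 0.2146.
t = (42.38 − 0.07761)/0.2146 = 197 days.

197 days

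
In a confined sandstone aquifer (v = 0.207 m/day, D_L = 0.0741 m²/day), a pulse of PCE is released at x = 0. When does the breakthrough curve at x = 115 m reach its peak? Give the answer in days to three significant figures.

554 days

For the 1D instantaneous-source solution, setting ∂C/∂t = 0 at fixed x gives v²t² + 2Dt − x² = 0, so t = (√(D² + v²x²) − D)/v².
√(D² + v²x²) = √(0.0741² + 0.207² × 115²) = 23.81; v² = 0.042849.
t = (23.81 − 0.0741)/0.042849 = 554 days (vs. the pure-advection estimate x/v = 556 d).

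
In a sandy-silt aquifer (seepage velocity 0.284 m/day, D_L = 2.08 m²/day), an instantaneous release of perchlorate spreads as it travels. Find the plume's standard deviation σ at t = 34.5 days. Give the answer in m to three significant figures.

12.0 m

Dispersive spreading gives a Gaussian with σ² = 2Dt; advection only shifts the center.
σ = √(2 × 2.08 × 34.5) = 12.0 m.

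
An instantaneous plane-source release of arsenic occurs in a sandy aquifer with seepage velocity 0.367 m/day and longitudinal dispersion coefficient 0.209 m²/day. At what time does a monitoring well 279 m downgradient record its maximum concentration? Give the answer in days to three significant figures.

For the 1D instantaneous-source solution, setting ∂C/∂t = 0 at fixed x gives v²t² + 2Dt − x² = 0, so t = (√(D² + v²x²) − D)/v².
√(D² + v²x²) = √(0.209² + 0.367² × 279²) = 102.4; v² = 0.134689.
t = (102.4 − 0.209)/0.134689 = 759 days (vs. the pure-advection estimate x/v = 760 d).

759 days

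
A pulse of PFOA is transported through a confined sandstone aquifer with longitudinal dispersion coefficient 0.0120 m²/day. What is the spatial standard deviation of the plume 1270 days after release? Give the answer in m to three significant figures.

5.52 m

Dispersive spreading gives a Gaussian with σ² = 2Dt; advection only shifts the center.
σ = √(2 × 0.0120 × 1270) = 5.52 m.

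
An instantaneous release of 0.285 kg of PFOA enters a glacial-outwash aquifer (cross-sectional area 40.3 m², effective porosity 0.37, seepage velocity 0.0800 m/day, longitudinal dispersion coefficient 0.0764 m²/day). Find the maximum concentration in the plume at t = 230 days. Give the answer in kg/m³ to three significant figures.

The peak of an instantaneous 1D plume sits at x = vt; there the Gaussian factor is 1 and C_max = M/(n_e·A·√(4πDt)), where n_e·A is the pore area the mass is dissolved in.
√(4πDt) = √(4π × 0.0764 × 230) = 14.86 m, so C_max = 0.285/(0.37 × 40.3 × 14.86) = 0.00129 kg/m³.

0.00129 kg/m³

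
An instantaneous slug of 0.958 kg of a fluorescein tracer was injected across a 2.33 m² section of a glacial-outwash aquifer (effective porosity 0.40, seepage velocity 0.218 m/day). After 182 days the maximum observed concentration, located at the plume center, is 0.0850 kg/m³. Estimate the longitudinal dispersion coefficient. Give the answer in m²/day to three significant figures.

At the plume center C_max = M/(n_e·A·√(4πDt)), so D = M²/(4πt·(n_e·A·C_max)²).
n_e·A·C_max = 0.40 × 2.33 × 0.0850 = 0.07922 kg/m.
D = 0.958²/(4π × 182 × 0.07922²) = 0.0639 m²/day.

0.0639 m²/day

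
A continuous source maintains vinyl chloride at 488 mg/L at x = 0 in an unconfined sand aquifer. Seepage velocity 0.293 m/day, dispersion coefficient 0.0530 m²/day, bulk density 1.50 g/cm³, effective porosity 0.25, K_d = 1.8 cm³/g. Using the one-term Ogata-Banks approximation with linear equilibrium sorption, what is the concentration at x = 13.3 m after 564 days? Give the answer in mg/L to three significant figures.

Retardation factor R = 1 + ρ_b·K_d/n = 1 + 1.50 × 1.8/0.25 = 11.80.
Sorption retards both mechanisms: v_R = v/R = 0.02483 m/day, D_R = D/R = 0.004492 m²/day.
v_R·t = 0.02483 × 564 = 14.00412 m; 2√(D_R t) = 3.183 m; argument = (13.3 − 14.00412)/3.183 = -0.2212.
C = C₀ × ½·erfc(-0.2212) = 488 × 0.6228 = 304 mg/L.

304 mg/L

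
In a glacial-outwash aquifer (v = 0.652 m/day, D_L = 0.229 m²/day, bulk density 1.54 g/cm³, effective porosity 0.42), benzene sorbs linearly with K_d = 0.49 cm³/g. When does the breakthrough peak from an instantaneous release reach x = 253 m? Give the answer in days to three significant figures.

1080 days

Retardation factor R = 1 + ρ_b·K_d/n = 1 + 1.54 × 0.49/0.42 = 2.797.
Sorption retards both mechanisms: v_R = v/R = 0.2331 m/day, D_R = D/R = 0.08187 m²/day.
Peak time from v_R²t² + 2D_R t − x² = 0: t = (√(D_R² + v_R²x²) − D_R)/v_R².
√(D_R² + v_R²x²) = √(0.08187² + 0.2331² × 253²) = 58.97; v_R² = 0.05434.
t = (58.97 − 0.08187)/0.05434 = 1080 days.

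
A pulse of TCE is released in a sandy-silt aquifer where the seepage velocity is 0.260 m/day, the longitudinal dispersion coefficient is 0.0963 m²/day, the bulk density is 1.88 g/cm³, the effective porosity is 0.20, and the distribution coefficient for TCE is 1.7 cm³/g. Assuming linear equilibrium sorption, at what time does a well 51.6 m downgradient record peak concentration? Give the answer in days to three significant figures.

Retardation factor R = 1 + ρ_b·K_d/n = 1 + 1.88 × 1.7/0.20 = 16.98.
Sorption retards both mechanisms: v_R = v/R = 0.01531 m/day, D_R = D/R = 0.005671 m²/day.
Peak time from v_R²t² + 2D_R t − x² = 0: t = (√(D_R² + v_R²x²) − D_R)/v_R².
√(D_R² + v_R²x²) = √(0.005671² + 0.01531² × 51.6²) = 0.7900; v_R² = 0.0002344.
t = (0.7900 − 0.005671)/0.0002344 = 3350 days.

3350 days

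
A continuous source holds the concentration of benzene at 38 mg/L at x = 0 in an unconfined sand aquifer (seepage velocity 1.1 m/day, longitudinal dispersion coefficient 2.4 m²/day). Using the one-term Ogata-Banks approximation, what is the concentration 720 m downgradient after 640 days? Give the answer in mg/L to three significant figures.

14.7 mg/L

For a continuous step input, C/C₀ ≈ ½·erfc((x−vt)/(2√(Dt))).
vt = 1.1 × 640 = 704 m and 2√(Dt) = 2√(2.4 × 640) = 78.38 m.
Argument (x−vt)/(2√(Dt)) = (720 − 704)/78.38 = 0.2041; ½·erfc(0.2041) = 0.3864.
C = 38 × 0.3864 = 14.7 mg/L.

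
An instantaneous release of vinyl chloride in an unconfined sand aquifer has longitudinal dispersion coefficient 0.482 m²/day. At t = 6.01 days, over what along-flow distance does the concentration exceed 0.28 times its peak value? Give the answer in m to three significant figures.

The plume is Gaussian with σ = √(2Dt) = √(2 × 0.482 × 6.01) = 2.407 m.
C/C_peak = exp(−Δx²/(2σ²)) = 0.28 ⇒ Δx = σ·√(−2 ln 0.28) = 2.407 × 1.596 = 3.842 m.
Width = 2Δx = 7.68 m.

7.68 m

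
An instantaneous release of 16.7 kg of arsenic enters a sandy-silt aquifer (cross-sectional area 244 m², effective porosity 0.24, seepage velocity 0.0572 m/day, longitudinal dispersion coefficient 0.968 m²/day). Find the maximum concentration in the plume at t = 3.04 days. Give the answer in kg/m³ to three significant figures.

0.0469 kg/m³

The peak of an instantaneous 1D plume sits at x = vt; there the Gaussian factor is 1 and C_max = M/(n_e·A·√(4πDt)), where n_e·A is the pore area the mass is dissolved in.
√(4πDt) = √(4π × 0.968 × 3.04) = 6.081 m, so C_max = 16.7/(0.24 × 244 × 6.081) = 0.0469 kg/m³.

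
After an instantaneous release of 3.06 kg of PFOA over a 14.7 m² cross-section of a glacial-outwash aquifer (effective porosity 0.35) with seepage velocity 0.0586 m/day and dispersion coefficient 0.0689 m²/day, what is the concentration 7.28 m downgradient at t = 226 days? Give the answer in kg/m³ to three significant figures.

For an instantaneous plane source, C(x,t) = M/(n_e·A·√(4πDt)) · exp(−(x−vt)²/(4Dt)), with n_e·A the pore (flow) area.
Plume center vt = 0.0586 × 226 = 13.2436 m, so the well at 7.28 m is 5.9636 m upgradient of the peak.
√(4πDt) = 13.99 m, giving peak height M/(n_e·A·√(4πDt)) = 3.06/(0.35 × 14.7 × 13.99) = 0.04251 kg/m³.
(x−vt)²/(4Dt) = (-5.9636)²/(4 × 0.0689 × 226) = 0.5710; exp(−0.5710) = 0.5650.
C = 0.04251 × 0.5650 = 0.0240 kg/m³.

0.0240 kg/m³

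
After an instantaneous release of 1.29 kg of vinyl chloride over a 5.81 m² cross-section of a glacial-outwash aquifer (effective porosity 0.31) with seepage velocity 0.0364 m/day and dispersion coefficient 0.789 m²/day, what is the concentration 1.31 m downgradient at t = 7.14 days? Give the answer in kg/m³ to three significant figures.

0.0811 kg/m³

For an instantaneous plane source, C(x,t) = M/(n_e·A·√(4πDt)) · exp(−(x−vt)²/(4Dt)), with n_e·A the pore (flow) area.
Plume center vt = 0.0364 × 7.14 = 0.259896 m, so the well at 1.31 m is 1.050104 m downgradient of the peak.
√(4πDt) = 8.414 m, giving peak height M/(n_e·A·√(4πDt)) = 1.29/(0.31 × 5.81 × 8.414) = 0.08512 kg/m³.
(x−vt)²/(4Dt) = (1.050104)²/(4 × 0.789 × 7.14) = 0.04894; exp(−0.04894) = 0.9522.
C = 0.08512 × 0.9522 = 0.0811 kg/m³.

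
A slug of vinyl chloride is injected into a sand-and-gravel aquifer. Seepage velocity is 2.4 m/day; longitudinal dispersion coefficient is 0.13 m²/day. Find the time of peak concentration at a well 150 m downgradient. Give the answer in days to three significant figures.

For the 1D instantaneous-source solution, setting ∂C/∂t = 0 at fixed x gives v²t² + 2Dt − x² = 0, so t = (√(D² + v²x²) − D)/v².
√(D² + v²x²) = √(0.13² + 2.4² × 150²) = 360.0; v² = 5.76.
t = (360.0 − 0.13)/5.76 = 62.5 days (vs. the pure-advection estimate x/v = 62.5 d).

62.5 days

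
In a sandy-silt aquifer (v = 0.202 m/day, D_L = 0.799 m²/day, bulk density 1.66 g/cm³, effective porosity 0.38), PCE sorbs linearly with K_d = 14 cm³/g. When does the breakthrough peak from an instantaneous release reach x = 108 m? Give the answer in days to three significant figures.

Retardation factor R = 1 + ρ_b·K_d/n = 1 + 1.66 × 14/0.38 = 62.16.
Sorption retards both mechanisms: v_R = v/R = 0.003250 m/day, D_R = D/R = 0.01285 m²/day.
Peak time from v_R²t² + 2D_R t − x² = 0: t = (√(D_R² + v_R²x²) − D_R)/v_R².
√(D_R² + v_R²x²) = √(0.01285² + 0.003250² × 108²) = 0.3512; v_R² = 1.056e-05.
t = (0.3512 − 0.01285)/1.056e-05 = 32000 days.

32000 days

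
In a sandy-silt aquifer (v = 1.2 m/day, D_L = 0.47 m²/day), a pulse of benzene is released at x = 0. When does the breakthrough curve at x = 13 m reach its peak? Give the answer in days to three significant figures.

For the 1D instantaneous-source solution, setting ∂C/∂t = 0 at fixed x gives v²t² + 2Dt − x² = 0, so t = (√(D² + v²x²) − D)/v².
√(D² + v²x²) = √(0.47² + 1.2² × 13²) = 15.61; v² = 1.44.
t = (15.61 − 0.47)/1.44 = 10.5 days (vs. the pure-advection estimate x/v = 10.8 d).

10.5 days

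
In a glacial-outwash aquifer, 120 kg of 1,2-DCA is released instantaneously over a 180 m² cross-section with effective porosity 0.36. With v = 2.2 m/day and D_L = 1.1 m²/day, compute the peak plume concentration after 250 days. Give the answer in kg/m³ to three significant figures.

0.0315 kg/m³

The peak of an instantaneous 1D plume sits at x = vt; there the Gaussian factor is 1 and C_max = M/(n_e·A·√(4πDt)), where n_e·A is the pore area the mass is dissolved in.
√(4πDt) = √(4π × 1.1 × 250) = 58.79 m, so C_max = 120/(0.36 × 180 × 58.79) = 0.0315 kg/m³.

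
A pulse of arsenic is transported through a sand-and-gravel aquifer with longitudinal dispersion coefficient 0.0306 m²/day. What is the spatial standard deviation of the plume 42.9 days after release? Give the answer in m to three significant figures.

1.62 m

Dispersive spreading gives a Gaussian with σ² = 2Dt; advection only shifts the center.
σ = √(2 × 0.0306 × 42.9) = 1.62 m.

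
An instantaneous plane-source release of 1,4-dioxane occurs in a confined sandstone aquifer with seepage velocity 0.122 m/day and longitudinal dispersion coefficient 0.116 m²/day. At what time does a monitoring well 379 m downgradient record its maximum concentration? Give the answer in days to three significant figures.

For the 1D instantaneous-source solution, setting ∂C/∂t = 0 at fixed x gives v²t² + 2Dt − x² = 0, so t = (√(D² + v²x²) − D)/v².
√(D² + v²x²) = √(0.116² + 0.122² × 379²) = 46.24; v² = 0.014884.
t = (46.24 − 0.116)/0.014884 = 3100 days (vs. the pure-advection estimate x/v = 3110 d).

3100 days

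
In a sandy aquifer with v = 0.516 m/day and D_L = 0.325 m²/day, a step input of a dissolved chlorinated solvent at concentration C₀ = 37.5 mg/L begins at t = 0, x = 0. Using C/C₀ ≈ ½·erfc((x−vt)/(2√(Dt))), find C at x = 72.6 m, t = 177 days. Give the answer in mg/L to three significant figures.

For a continuous step input, C/C₀ ≈ ½·erfc((x−vt)/(2√(Dt))).
vt = 0.516 × 177 = 91.332 m and 2√(Dt) = 2√(0.325 × 177) = 15.17 m.
Argument (x−vt)/(2√(Dt)) = (72.6 − 91.332)/15.17 = -1.235; ½·erfc(-1.235) = 0.9596.
C = 37.5 × 0.9596 = 36.0 mg/L.

36.0 mg/L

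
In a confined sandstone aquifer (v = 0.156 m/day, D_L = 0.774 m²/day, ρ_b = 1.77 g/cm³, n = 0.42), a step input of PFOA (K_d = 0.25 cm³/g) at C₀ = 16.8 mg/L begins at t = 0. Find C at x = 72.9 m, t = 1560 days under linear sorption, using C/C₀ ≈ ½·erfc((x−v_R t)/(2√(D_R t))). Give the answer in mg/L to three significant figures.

Retardation factor R = 1 + ρ_b·K_d/n = 1 + 1.77 × 0.25/0.42 = 2.054.
Sorption retards both mechanisms: v_R = v/R = 0.07595 m/day, D_R = D/R = 0.3768 m²/day.
v_R·t = 0.07595 × 1560 = 118.482 m; 2√(D_R t) = 48.49 m; argument = (72.9 − 118.482)/48.49 = -0.9400.
C = C₀ × ½·erfc(-0.9400) = 16.8 × 0.9081 = 15.3 mg/L.

15.3 mg/L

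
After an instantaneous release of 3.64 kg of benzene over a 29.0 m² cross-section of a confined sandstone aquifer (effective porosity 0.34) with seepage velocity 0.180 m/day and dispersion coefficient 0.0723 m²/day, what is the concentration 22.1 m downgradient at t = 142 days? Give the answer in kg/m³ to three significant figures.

0.0243 kg/m³

For an instantaneous plane source, C(x,t) = M/(n_e·A·√(4πDt)) · exp(−(x−vt)²/(4Dt)), with n_e·A the pore (flow) area.
Plume center vt = 0.180 × 142 = 25.56 m, so the well at 22.1 m is 3.46 m upgradient of the peak.
√(4πDt) = 11.36 m, giving peak height M/(n_e·A·√(4πDt)) = 3.64/(0.34 × 29.0 × 11.36) = 0.03250 kg/m³.
(x−vt)²/(4Dt) = (-3.46)²/(4 × 0.0723 × 142) = 0.2915; exp(−0.2915) = 0.7471.
C = 0.03250 × 0.7471 = 0.0243 kg/m³.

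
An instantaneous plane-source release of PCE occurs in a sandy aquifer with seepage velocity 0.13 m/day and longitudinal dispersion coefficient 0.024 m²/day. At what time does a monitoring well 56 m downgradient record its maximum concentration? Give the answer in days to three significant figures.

429 days

For the 1D instantaneous-source solution, setting ∂C/∂t = 0 at fixed x gives v²t² + 2Dt − x² = 0, so t = (√(D² + v²x²) − D)/v².
√(D² + v²x²) = √(0.024² + 0.13² × 56²) = 7.280; v² = 0.0169.
t = (7.280 − 0.024)/0.0169 = 429 days (vs. the pure-advection estimate x/v = 431 d).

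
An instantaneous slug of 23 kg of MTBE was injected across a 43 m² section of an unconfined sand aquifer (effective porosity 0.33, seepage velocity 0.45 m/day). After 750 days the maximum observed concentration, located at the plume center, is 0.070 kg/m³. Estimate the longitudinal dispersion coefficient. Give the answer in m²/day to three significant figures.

At the plume center C_max = M/(n_e·A·√(4πDt)), so D = M²/(4πt·(n_e·A·C_max)²).
n_e·A·C_max = 0.33 × 43 × 0.070 = 0.9933 kg/m.
D = 23²/(4π × 750 × 0.9933²) = 0.0569 m²/day.

0.0569 m²/day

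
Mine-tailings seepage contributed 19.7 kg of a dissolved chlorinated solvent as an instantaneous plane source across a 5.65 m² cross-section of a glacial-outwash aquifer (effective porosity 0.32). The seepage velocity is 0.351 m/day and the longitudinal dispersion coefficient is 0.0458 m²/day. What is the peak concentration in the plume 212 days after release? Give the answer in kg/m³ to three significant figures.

The peak of an instantaneous 1D plume sits at x = vt; there the Gaussian factor is 1 and C_max = M/(n_e·A·√(4πDt)), where n_e·A is the pore area the mass is dissolved in.
√(4πDt) = √(4π × 0.0458 × 212) = 11.05 m, so C_max = 19.7/(0.32 × 5.65 × 11.05) = 0.986 kg/m³.

0.986 kg/m³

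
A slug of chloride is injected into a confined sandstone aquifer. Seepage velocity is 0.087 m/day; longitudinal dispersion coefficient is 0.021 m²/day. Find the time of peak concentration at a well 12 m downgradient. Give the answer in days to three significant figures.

For the 1D instantaneous-source solution, setting ∂C/∂t = 0 at fixed x gives v²t² + 2Dt − x² = 0, so t = (√(D² + v²x²) − D)/v².
√(D² + v²x²) = √(0.021² + 0.087² × 12²) = 1.044; v² = 0.007569.
t = (1.044 − 0.021)/0.007569 = 135 days (vs. the pure-advection estimate x/v = 138 d).

135 days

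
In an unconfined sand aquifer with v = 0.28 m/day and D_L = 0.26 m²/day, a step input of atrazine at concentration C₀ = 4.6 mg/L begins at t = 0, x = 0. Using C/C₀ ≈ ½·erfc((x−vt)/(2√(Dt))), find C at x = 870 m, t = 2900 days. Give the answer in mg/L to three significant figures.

0.311 mg/L

For a continuous step input, C/C₀ ≈ ½·erfc((x−vt)/(2√(Dt))).
vt = 0.28 × 2900 = 812 m and 2√(Dt) = 2√(0.26 × 2900) = 54.92 m.
Argument (x−vt)/(2√(Dt)) = (870 − 812)/54.92 = 1.056; ½·erfc(1.056) = 0.06767.
C = 4.6 × 0.06767 = 0.311 mg/L.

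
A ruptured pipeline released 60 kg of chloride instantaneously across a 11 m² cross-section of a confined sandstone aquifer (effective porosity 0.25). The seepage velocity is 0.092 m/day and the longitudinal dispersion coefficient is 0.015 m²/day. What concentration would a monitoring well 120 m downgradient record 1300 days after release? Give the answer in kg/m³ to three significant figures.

For an instantaneous plane source, C(x,t) = M/(n_e·A·√(4πDt)) · exp(−(x−vt)²/(4Dt)), with n_e·A the pore (flow) area.
Plume center vt = 0.092 × 1300 = 119.6 m, so the well at 120 m is 0.4 m downgradient of the peak.
√(4πDt) = 15.65 m, giving peak height M/(n_e·A·√(4πDt)) = 60/(0.25 × 11 × 15.65) = 1.394 kg/m³.
(x−vt)²/(4Dt) = (0.4)²/(4 × 0.015 × 1300) = 0.002051; exp(−0.002051) = 0.9980.
C = 1.394 × 0.9980 = 1.39 kg/m³.

1.39 kg/m³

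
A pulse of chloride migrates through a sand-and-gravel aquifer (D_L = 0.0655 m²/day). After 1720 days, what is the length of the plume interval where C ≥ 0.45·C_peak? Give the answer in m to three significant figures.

37.9 m

The plume is Gaussian with σ = √(2Dt) = √(2 × 0.0655 × 1720) = 15.01 m.
C/C_peak = exp(−Δx²/(2σ²)) = 0.45 ⇒ Δx = σ·√(−2 ln 0.45) = 15.01 × 1.264 = 18.97 m.
Width = 2Δx = 37.9 m.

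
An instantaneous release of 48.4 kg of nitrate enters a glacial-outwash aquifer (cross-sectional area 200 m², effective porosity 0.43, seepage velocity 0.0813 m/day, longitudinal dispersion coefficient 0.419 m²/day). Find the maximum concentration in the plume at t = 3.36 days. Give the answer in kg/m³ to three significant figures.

0.134 kg/m³

The peak of an instantaneous 1D plume sits at x = vt; there the Gaussian factor is 1 and C_max = M/(n_e·A·√(4πDt)), where n_e·A is the pore area the mass is dissolved in.
√(4πDt) = √(4π × 0.419 × 3.36) = 4.206 m, so C_max = 48.4/(0.43 × 200 × 4.206) = 0.134 kg/m³.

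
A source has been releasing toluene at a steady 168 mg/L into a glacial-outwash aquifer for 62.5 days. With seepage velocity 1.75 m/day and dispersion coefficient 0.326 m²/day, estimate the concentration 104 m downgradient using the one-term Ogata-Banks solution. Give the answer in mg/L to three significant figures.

134 mg/L

For a continuous step input, C/C₀ ≈ ½·erfc((x−vt)/(2√(Dt))).
vt = 1.75 × 62.5 = 109.375 m and 2√(Dt) = 2√(0.326 × 62.5) = 9.028 m.
Argument (x−vt)/(2√(Dt)) = (104 − 109.375)/9.028 = -0.5954; ½·erfc(-0.5954) = 0.8001.
C = 168 × 0.8001 = 134 mg/L.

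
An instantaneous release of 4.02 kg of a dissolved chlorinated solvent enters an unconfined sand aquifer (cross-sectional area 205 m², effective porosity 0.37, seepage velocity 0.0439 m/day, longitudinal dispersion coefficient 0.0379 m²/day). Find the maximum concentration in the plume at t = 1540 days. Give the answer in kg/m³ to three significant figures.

0.00196 kg/m³

The peak of an instantaneous 1D plume sits at x = vt; there the Gaussian factor is 1 and C_max = M/(n_e·A·√(4πDt)), where n_e·A is the pore area the mass is dissolved in.
√(4πDt) = √(4π × 0.0379 × 1540) = 27.08 m, so C_max = 4.02/(0.37 × 205 × 27.08) = 0.00196 kg/m³.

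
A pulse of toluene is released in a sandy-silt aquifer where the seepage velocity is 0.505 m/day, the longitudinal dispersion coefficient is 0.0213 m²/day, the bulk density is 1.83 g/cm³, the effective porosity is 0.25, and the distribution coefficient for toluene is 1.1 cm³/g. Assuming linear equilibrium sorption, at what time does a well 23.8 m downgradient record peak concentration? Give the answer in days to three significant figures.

Retardation factor R = 1 + ρ_b·K_d/n = 1 + 1.83 × 1.1/0.25 = 9.052.
Sorption retards both mechanisms: v_R = v/R = 0.05579 m/day, D_R = D/R = 0.002353 m²/day.
Peak time from v_R²t² + 2D_R t − x² = 0: t = (√(D_R² + v_R²x²) − D_R)/v_R².
√(D_R² + v_R²x²) = √(0.002353² + 0.05579² × 23.8²) = 1.328; v_R² = 0.003113.
t = (1.328 − 0.002353)/0.003113 = 426 days.

426 days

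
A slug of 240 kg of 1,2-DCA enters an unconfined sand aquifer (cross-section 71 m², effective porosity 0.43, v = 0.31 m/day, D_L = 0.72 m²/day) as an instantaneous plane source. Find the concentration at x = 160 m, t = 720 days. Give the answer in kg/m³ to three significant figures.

0.0142 kg/m³

For an instantaneous plane source, C(x,t) = M/(n_e·A·√(4πDt)) · exp(−(x−vt)²/(4Dt)), with n_e·A the pore (flow) area.
Plume center vt = 0.31 × 720 = 223.2 m, so the well at 160 m is 63.2 m upgradient of the peak.
√(4πDt) = 80.71 m, giving peak height M/(n_e·A·√(4πDt)) = 240/(0.43 × 71 × 80.71) = 0.09740 kg/m³.
(x−vt)²/(4Dt) = (-63.2)²/(4 × 0.72 × 720) = 1.926; exp(−1.926) = 0.1457.
C = 0.09740 × 0.1457 = 0.0142 kg/m³.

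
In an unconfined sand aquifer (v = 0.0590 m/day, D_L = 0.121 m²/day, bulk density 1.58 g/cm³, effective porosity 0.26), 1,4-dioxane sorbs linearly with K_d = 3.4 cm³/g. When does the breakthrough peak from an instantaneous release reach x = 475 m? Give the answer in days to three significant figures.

174000 days

Retardation factor R = 1 + ρ_b·K_d/n = 1 + 1.58 × 3.4/0.26 = 21.66.
Sorption retards both mechanisms: v_R = v/R = 0.002724 m/day, D_R = D/R = 0.005586 m²/day.
Peak time from v_R²t² + 2D_R t − x² = 0: t = (√(D_R² + v_R²x²) − D_R)/v_R².
√(D_R² + v_R²x²) = √(0.005586² + 0.002724² × 475²) = 1.294; v_R² = 7.420e-06.
t = (1.294 − 0.005586)/7.420e-06 = 174000 days.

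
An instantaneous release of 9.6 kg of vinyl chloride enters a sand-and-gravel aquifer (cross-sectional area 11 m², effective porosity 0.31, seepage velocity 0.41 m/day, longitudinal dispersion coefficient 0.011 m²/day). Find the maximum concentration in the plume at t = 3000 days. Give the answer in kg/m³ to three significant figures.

The peak of an instantaneous 1D plume sits at x = vt; there the Gaussian factor is 1 and C_max = M/(n_e·A·√(4πDt)), where n_e·A is the pore area the mass is dissolved in.
√(4πDt) = √(4π × 0.011 × 3000) = 20.36 m, so C_max = 9.6/(0.31 × 11 × 20.36) = 0.138 kg/m³.

0.138 kg/m³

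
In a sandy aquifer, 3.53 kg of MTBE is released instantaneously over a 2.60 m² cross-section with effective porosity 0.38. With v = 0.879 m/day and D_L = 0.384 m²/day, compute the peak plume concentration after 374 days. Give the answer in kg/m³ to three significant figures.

0.0841 kg/m³

The peak of an instantaneous 1D plume sits at x = vt; there the Gaussian factor is 1 and C_max = M/(n_e·A·√(4πDt)), where n_e·A is the pore area the mass is dissolved in.
√(4πDt) = √(4π × 0.384 × 374) = 42.48 m, so C_max = 3.53/(0.38 × 2.60 × 42.48) = 0.0841 kg/m³.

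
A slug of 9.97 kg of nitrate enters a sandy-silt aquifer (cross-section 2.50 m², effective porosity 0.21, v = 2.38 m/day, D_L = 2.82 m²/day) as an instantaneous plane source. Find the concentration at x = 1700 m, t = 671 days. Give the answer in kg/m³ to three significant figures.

For an instantaneous plane source, C(x,t) = M/(n_e·A·√(4πDt)) · exp(−(x−vt)²/(4Dt)), with n_e·A the pore (flow) area.
Plume center vt = 2.38 × 671 = 1596.98 m, so the well at 1700 m is 103.02 m downgradient of the peak.
√(4πDt) = 154.2 m, giving peak height M/(n_e·A·√(4πDt)) = 9.97/(0.21 × 2.50 × 154.2) = 0.1232 kg/m³.
(x−vt)²/(4Dt) = (103.02)²/(4 × 2.82 × 671) = 1.402; exp(−1.402) = 0.2461.
C = 0.1232 × 0.2461 = 0.0303 kg/m³.

0.0303 kg/m³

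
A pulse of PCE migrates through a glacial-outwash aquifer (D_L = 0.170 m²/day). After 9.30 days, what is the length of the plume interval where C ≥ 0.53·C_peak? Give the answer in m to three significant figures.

4.01 m

The plume is Gaussian with σ = √(2Dt) = √(2 × 0.170 × 9.30) = 1.778 m.
C/C_peak = exp(−Δx²/(2σ²)) = 0.53 ⇒ Δx = σ·√(−2 ln 0.53) = 1.778 × 1.127 = 2.004 m.
Width = 2Δx = 4.01 m.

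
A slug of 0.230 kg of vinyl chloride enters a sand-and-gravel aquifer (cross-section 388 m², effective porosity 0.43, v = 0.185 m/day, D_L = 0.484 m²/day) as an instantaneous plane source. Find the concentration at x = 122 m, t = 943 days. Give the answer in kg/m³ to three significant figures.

For an instantaneous plane source, C(x,t) = M/(n_e·A·√(4πDt)) · exp(−(x−vt)²/(4Dt)), with n_e·A the pore (flow) area.
Plume center vt = 0.185 × 943 = 174.455 m, so the well at 122 m is 52.455 m upgradient of the peak.
√(4πDt) = 75.73 m, giving peak height M/(n_e·A·√(4πDt)) = 0.230/(0.43 × 388 × 75.73) = 1.820e-05 kg/m³.
(x−vt)²/(4Dt) = (-52.455)²/(4 × 0.484 × 943) = 1.507; exp(−1.507) = 0.2216.
C = 1.820e-05 × 0.2216 = 4.03e-06 kg/m³.

4.03e-06 kg/m³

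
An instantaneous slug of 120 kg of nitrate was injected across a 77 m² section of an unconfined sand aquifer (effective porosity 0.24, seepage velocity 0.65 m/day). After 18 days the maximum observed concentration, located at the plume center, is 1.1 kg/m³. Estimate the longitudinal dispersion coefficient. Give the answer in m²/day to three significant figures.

At the plume center C_max = M/(n_e·A·√(4πDt)), so D = M²/(4πt·(n_e·A·C_max)²).
n_e·A·C_max = 0.24 × 77 × 1.1 = 20.33 kg/m.
D = 120²/(4π × 18 × 20.33²) = 0.154 m²/day.

0.154 m²/day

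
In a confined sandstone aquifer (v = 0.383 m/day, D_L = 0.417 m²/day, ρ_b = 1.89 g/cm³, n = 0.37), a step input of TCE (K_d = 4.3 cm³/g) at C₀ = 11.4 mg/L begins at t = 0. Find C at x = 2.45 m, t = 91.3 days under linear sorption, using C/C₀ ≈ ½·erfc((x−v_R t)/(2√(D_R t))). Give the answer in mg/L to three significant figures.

3.48 mg/L

Retardation factor R = 1 + ρ_b·K_d/n = 1 + 1.89 × 4.3/0.37 = 22.96.
Sorption retards both mechanisms: v_R = v/R = 0.01668 m/day, D_R = D/R = 0.01816 m²/day.
v_R·t = 0.01668 × 91.3 = 1.522884 m; 2√(D_R t) = 2.575 m; argument = (2.45 − 1.522884)/2.575 = 0.3600.
C = C₀ × ½·erfc(0.3600) = 11.4 × 0.3053 = 3.48 mg/L.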